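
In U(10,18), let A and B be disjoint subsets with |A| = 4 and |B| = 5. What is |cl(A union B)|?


|A union B| = 4 + 5 = 9 (disjoint).
In U(10,18), cl(S) = S if |S| < 10, else cl(S) = E.
Since 9 < 10, cl(A union B) = A union B.
|cl(A union B)| = 9.

9


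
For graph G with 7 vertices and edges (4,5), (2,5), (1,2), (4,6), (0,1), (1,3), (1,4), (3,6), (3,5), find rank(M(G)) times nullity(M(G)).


r(M) = |V| - c = 7 - 1 = 6.
nullity = |E| - r(M) = 9 - 6 = 3.
Product = 6 * 3 = 18.

18


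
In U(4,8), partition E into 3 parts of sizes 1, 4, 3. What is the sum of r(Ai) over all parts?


r(Ai) = min(|Ai|, 4) for each part.
Sum = min(1,4) + min(4,4) + min(3,4)
    = 1 + 4 + 3
    = 8.

8


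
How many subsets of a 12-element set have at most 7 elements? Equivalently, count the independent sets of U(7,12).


Independent sets of U(7,12) are all subsets of size <= 7.
Count = (12 choose 0) + (12 choose 1) + (12 choose 2) + (12 choose 3) + (12 choose 4) + (12 choose 5) + (12 choose 6) + (12 choose 7)
     = 1 + 12 + 66 + 220 + 495 + 792 + 924 + 792
     = 3302.

3302


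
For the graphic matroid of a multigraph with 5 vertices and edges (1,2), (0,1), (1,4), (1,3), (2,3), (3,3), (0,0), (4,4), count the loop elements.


In a graphic matroid, a loop is a self-loop edge (u,u) with rank 0.
Examining all 8 edges for self-loops...
Self-loops found: (3,3), (0,0), (4,4)
Number of loops = 3.

3


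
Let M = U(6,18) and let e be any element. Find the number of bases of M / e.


Contracting e from U(6,18) gives U(5,17).
Bases of U(5,17) = C(17,5) = 17! / (5! * 12!) = 6188.

6188


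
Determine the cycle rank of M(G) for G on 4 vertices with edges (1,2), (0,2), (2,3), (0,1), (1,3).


Cycle rank (nullity) = |E| - r(M) = |E| - (|V| - c).
|E| = 5, |V| = 4, c = 1.
Nullity = 5 - (4 - 1) = 5 - 3 = 2.

2


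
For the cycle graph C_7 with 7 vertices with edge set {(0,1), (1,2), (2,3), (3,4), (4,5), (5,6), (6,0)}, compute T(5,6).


T(C_7; x,y) = x + x^2 + ... + x^(6) + y.
T(5,6) = 5^1 + 5^2 + 5^3 + 5^4 + 5^5 + 5^6 + 6
= 5 + 25 + 125 + 625 + 3125 + 15625 + 6
= 19536.

19536


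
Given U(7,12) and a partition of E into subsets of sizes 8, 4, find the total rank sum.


r(Ai) = min(|Ai|, 7) for each part.
Sum = min(8,7) + min(4,7)
    = 7 + 4
    = 11.

11


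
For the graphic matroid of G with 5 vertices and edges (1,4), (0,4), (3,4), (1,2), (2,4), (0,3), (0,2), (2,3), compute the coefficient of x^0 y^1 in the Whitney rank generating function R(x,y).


R(x,y) = sum over A in 2^E of x^(r(E)-r(A)) * y^(|A|-r(A)).
G has 5 vertices, 8 edges. r(E) = 4.
Enumerate all 2^8 = 256 subsets.
Count subsets with r(E)-r(A)=0 and |A|-r(A)=1: 48.

48


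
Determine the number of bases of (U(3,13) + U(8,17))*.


(M1+M2)* = M1* + M2*.
M1* = U(10,13), bases: C(13,10) = 286.
M2* = U(9,17), bases: C(17,9) = 24310.
|B(M*)| = 286 * 24310 = 6952660.

6952660


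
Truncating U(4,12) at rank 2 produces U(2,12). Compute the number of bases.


Truncating U(4,12) to rank 2 gives U(2,12).
Bases of U(2,12) are all 2-element subsets of 12 elements.
Number of bases = C(12,2) = 12! / (2! * 10!) = 66.

66


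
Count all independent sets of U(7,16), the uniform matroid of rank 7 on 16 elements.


Independent sets of U(7,16) are all subsets of size <= 7.
Count = C(16,0) + C(16,1) + C(16,2) + C(16,3) + C(16,4) + C(16,5) + C(16,6) + C(16,7)
     = 1 + 16 + 120 + 560 + 1820 + 4368 + 8008 + 11440
     = 26333.

26333


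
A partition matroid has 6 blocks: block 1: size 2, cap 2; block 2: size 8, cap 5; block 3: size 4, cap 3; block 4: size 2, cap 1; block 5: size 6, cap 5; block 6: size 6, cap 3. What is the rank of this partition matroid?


Rank of a partition matroid = sum of min(|Si|, ci) for each block.
= min(2,2) + min(8,5) + min(4,3) + min(2,1) + min(6,5) + min(6,3)
= 2 + 5 + 3 + 1 + 5 + 3
= 19.

19


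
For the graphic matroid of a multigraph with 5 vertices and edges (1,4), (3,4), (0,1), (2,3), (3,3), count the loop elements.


In a graphic matroid, a loop is a self-loop edge (u,u) with rank 0.
Examining all 5 edges for self-loops...
Self-loops found: (3,3)
Number of loops = 1.

1


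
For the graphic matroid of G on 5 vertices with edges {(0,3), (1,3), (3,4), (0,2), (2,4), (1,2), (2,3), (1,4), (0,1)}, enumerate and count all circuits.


A circuit in a graphic matroid = edge set of a simple cycle.
G has 5 vertices and 9 edges.
Enumerating all minimal edge subsets forming cycles...
Total circuits found: 22.

22


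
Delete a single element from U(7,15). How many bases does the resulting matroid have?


Deleting e from U(7,15) gives U(7,14) since n > r.
Bases of U(7,14) = C(14,7) = 14! / (7! * 7!) = 3432.

3432


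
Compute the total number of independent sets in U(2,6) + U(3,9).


For a direct sum, |I(M1+M2)| = |I(M1)| * |I(M2)|.
|I(U(2,6))| = sum C(6,k) for k=0..2 = 22.
|I(U(3,9))| = sum C(9,k) for k=0..3 = 130.
Total = 22 * 130 = 2860.

2860


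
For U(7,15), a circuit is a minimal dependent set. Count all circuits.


In U(7,15), circuits are the (8)-element subsets.
Any set of 8 elements is dependent, and removing any one element gives
an independent set of size 7, so it is a minimal dependent set.
Number of circuits = C(15,8) = 6435.

6435


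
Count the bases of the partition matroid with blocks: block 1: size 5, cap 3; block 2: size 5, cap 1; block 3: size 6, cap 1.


A basis picks exactly ci elements from block i.
Number of bases = product of C(|Si|, ci).
= C(5,3) * C(5,1) * C(6,1)
= 10 * 5 * 6
= 300.

300


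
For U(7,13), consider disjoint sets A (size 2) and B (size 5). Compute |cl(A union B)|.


|A union B| = 2 + 5 = 7 (disjoint).
In U(7,13), cl(S) = S if |S| < 7, else cl(S) = E.
Since 7 >= 7, cl(A union B) = E.
|cl(A union B)| = 13.

13


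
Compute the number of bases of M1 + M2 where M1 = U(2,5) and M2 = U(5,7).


Bases of a direct sum M1 + M2: |B| = |B(M1)| * |B(M2)|.
|B(U(2,5))| = C(5,2) = 10.
|B(U(5,7))| = C(7,5) = 21.
Total bases = 10 * 21 = 210.

210


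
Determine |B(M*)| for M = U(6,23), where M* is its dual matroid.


The dual of U(r,n) is U(n-r, n) = U(17,23).
Bases of U(17,23) are all (17)-element subsets.
|B(M*)| = (23 choose 17) = 100947.

100947


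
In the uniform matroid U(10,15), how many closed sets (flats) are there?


Flats of U(10,15): every subset of size < 10 is a flat, plus E itself.
Count = C(15,0) + C(15,1) + C(15,2) + C(15,3) + C(15,4) + C(15,5) + C(15,6) + C(15,7) + C(15,8) + C(15,9) + 1
     = 1 + 15 + 105 + 455 + 1365 + 3003 + 5005 + 6435 + 6435 + 5005 + 1
     = 27825.

27825


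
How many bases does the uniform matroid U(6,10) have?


Bases of U(6,10) are all 6-element subsets of the 10-element ground set.
Number of bases = C(10,6).
(10 choose 6) = 210.

210


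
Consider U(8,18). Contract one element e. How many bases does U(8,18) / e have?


Contracting e from U(8,18) gives U(7,17).
Bases of U(7,17) = C(17,7) = 19448.

19448


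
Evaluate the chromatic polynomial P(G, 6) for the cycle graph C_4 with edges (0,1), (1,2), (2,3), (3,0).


P(C_4, k) = (k-1)^4 + (-1)^4*(k-1).
P(6) = (5)^4 + 5
= 625 + 5 = 630.

630


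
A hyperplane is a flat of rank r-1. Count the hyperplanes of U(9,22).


Hyperplanes of U(9,22) are flats of rank 8.
In a uniform matroid, these are exactly the (8)-element subsets.
Count = C(22,8) = 22! / (8! * 14!) = 319770.

319770


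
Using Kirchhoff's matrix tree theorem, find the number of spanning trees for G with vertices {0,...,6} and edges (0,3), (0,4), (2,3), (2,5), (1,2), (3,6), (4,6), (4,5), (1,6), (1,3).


By Kirchhoff's matrix tree theorem, the number of spanning trees equals
the determinant of any cofactor of the Laplacian matrix L.
G has 7 vertices and 10 edges.
Computing the (6 x 6) cofactor determinant gives 98.

98


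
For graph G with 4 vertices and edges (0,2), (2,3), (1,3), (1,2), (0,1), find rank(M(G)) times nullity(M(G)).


r(M) = |V| - c = 4 - 1 = 3.
nullity = |E| - r(M) = 5 - 3 = 2.
Product = 3 * 2 = 6.

6


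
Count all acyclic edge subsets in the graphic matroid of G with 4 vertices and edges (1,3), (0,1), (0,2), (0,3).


An independent set in a graphic matroid is an acyclic edge subset.
G has 4 vertices and 4 edges.
Enumerate all 2^4 = 16 subsets, checking for acyclicity.
Total independent sets = 14.

14


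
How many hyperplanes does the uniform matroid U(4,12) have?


Hyperplanes of U(4,12) are flats of rank 3.
In a uniform matroid, these are exactly the (3)-element subsets.
Count = (12 choose 3) = 220.

220


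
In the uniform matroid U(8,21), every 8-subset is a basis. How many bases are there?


Bases of U(8,21) are all 8-element subsets of the 21-element ground set.
Number of bases = C(21,8).
C(21,8) = 203490.

203490


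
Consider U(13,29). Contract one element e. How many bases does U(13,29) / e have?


Contracting e from U(13,29) gives U(12,28).
Bases of U(12,28) = (28 choose 12) = 30421755.

30421755


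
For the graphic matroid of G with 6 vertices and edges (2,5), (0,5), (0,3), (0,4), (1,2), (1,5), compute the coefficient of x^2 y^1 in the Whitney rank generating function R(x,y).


R(x,y) = sum over A in 2^E of x^(r(E)-r(A)) * y^(|A|-r(A)).
G has 6 vertices, 6 edges. r(E) = 5.
Enumerate all 2^6 = 64 subsets.
Count subsets with r(E)-r(A)=2 and |A|-r(A)=1: 3.

3


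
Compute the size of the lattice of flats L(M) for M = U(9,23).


Flats of U(9,23): every subset of size < 9 is a flat, plus E itself.
Count = (23 choose 0) + (23 choose 1) + (23 choose 2) + (23 choose 3) + (23 choose 4) + (23 choose 5) + (23 choose 6) + (23 choose 7) + (23 choose 8) + 1
     = 1 + 23 + 253 + 1771 + 8855 + 33649 + 100947 + 245157 + 490314 + 1
     = 880971.

880971


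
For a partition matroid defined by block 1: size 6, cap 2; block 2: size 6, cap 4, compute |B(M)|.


A basis picks exactly ci elements from block i.
Number of bases = product of C(|Si|, ci).
= C(6,2) * C(6,4)
= 15 * 15
= 225.

225


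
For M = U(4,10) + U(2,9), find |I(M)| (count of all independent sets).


For a direct sum, |I(M1+M2)| = |I(M1)| * |I(M2)|.
|I(U(4,10))| = sum C(10,k) for k=0..4 = 386.
|I(U(2,9))| = sum C(9,k) for k=0..2 = 46.
Total = 386 * 46 = 17756.

17756


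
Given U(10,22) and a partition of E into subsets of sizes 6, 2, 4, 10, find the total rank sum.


r(Ai) = min(|Ai|, 10) for each part.
Sum = min(6,10) + min(2,10) + min(4,10) + min(10,10)
    = 6 + 2 + 4 + 10
    = 22.

22


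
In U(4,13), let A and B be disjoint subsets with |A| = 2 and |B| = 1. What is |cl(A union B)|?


|A union B| = 2 + 1 = 3 (disjoint).
In U(4,13), cl(S) = S if |S| < 4, else cl(S) = E.
Since 3 < 4, cl(A union B) = A union B.
|cl(A union B)| = 3.

3


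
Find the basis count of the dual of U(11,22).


The dual of U(r,n) is U(n-r, n) = U(11,22).
Bases of U(11,22) are all (11)-element subsets.
|B(M*)| = (22 choose 11) = 705432.

705432


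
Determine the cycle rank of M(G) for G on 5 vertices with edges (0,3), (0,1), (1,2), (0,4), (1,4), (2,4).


Cycle rank (nullity) = |E| - r(M) = |E| - (|V| - c).
|E| = 6, |V| = 5, c = 1.
Nullity = 6 - (5 - 1) = 6 - 4 = 2.

2


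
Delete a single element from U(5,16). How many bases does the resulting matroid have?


Deleting e from U(5,16) gives U(5,15) since n > r.
Bases of U(5,15) = C(15,5) = 3003.

3003


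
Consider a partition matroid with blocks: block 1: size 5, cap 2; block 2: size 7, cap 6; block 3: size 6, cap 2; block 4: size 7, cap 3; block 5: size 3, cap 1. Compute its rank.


Rank of a partition matroid = sum of min(|Si|, ci) for each block.
= min(5,2) + min(7,6) + min(6,2) + min(7,3) + min(3,1)
= 2 + 6 + 2 + 3 + 1
= 14.

14


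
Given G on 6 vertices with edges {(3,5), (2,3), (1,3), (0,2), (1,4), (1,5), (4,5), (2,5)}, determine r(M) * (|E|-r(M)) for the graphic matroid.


r(M) = |V| - c = 6 - 1 = 5.
nullity = |E| - r(M) = 8 - 5 = 3.
Product = 5 * 3 = 15.

15


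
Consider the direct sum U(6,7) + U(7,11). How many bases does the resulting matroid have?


Bases of a direct sum M1 + M2: |B| = |B(M1)| * |B(M2)|.
|B(U(6,7))| = C(7,6) = 7.
|B(U(7,11))| = C(11,7) = 330.
Total bases = 7 * 330 = 2310.

2310


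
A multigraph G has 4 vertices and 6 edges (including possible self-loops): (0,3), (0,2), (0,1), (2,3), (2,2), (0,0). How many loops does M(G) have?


In a graphic matroid, a loop is a self-loop edge (u,u) with rank 0.
Examining all 6 edges for self-loops...
Self-loops found: (2,2), (0,0)
Number of loops = 2.

2


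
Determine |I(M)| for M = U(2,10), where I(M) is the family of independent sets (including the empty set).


Independent sets of U(2,10) are all subsets of size <= 2.
Count = (10 choose 0) + (10 choose 1) + (10 choose 2)
     = 1 + 10 + 45
     = 56.

56


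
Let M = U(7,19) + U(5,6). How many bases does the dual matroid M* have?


(M1+M2)* = M1* + M2*.
M1* = U(12,19), bases: C(19,12) = 50388.
M2* = U(1,6), bases: C(6,1) = 6.
|B(M*)| = 50388 * 6 = 302328.

302328


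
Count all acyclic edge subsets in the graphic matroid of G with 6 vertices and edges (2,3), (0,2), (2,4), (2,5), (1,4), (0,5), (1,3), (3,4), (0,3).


An independent set in a graphic matroid is an acyclic edge subset.
G has 6 vertices and 9 edges.
Enumerate all 2^9 = 512 subsets, checking for acyclicity.
Total independent sets = 280.

280


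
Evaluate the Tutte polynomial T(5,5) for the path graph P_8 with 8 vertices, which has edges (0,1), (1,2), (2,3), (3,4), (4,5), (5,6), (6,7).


A path on 8 vertices is a tree with 7 edges.
T(x,y) = x^(7) for any tree.
T(5,5) = 5^7 = 78125.

78125


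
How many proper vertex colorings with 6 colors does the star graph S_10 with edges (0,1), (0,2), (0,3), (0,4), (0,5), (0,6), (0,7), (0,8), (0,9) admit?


P(tree, k) = k * (k-1)^(9) for any tree on 10 vertices.
P(6) = 6 * 5^9 = 6 * 1953125 = 11718750.

11718750


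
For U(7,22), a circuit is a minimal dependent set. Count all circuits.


In U(7,22), circuits are the (8)-element subsets.
Any set of 8 elements is dependent, and removing any one element gives
an independent set of size 7, so it is a minimal dependent set.
Number of circuits = C(22,8) = 319770.

319770


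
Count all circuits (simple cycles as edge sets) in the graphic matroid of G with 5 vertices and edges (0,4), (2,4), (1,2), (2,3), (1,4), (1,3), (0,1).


A circuit in a graphic matroid = edge set of a simple cycle.
G has 5 vertices and 7 edges.
Enumerating all minimal edge subsets forming cycles...
Total circuits found: 6.

6


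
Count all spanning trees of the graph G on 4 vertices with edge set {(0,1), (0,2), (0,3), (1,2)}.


By Kirchhoff's matrix tree theorem, the number of spanning trees equals
the determinant of any cofactor of the Laplacian matrix L.
G has 4 vertices and 4 edges.
Computing the (3 x 3) cofactor determinant gives 3.

3


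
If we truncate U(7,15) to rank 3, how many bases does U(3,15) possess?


Truncating U(7,15) to rank 3 gives U(3,15).
Bases of U(3,15) are all 3-element subsets of 15 elements.
Number of bases = (15 choose 3) = 455.

455


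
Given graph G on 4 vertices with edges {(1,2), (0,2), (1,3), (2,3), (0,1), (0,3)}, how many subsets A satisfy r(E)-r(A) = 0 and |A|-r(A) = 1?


R(x,y) = sum over A in 2^E of x^(r(E)-r(A)) * y^(|A|-r(A)).
G has 4 vertices, 6 edges. r(E) = 3.
Enumerate all 2^6 = 64 subsets.
Count subsets with r(E)-r(A)=0 and |A|-r(A)=1: 15.

15


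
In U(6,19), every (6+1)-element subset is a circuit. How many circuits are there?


In U(6,19), circuits are the (7)-element subsets.
Any set of 7 elements is dependent, and removing any one element gives
an independent set of size 6, so it is a minimal dependent set.
Number of circuits = C(19,7) = 19! / (7! * 12!) = 50388.

50388


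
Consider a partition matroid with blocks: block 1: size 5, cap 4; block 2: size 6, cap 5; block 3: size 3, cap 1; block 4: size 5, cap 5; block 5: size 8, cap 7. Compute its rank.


Rank of a partition matroid = sum of min(|Si|, ci) for each block.
= min(5,4) + min(6,5) + min(3,1) + min(5,5) + min(8,7)
= 4 + 5 + 1 + 5 + 7
= 22.

22


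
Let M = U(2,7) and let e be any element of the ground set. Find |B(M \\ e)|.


Deleting e from U(2,7) gives U(2,6) since n > r.
Bases of U(2,6) = C(6,2) = 6! / (2! * 4!) = 15.

15


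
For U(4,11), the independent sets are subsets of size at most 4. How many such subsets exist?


Independent sets of U(4,11) are all subsets of size <= 4.
Count = C(11,0) + C(11,1) + C(11,2) + C(11,3) + C(11,4)
     = 1 + 11 + 55 + 165 + 330
     = 562.

562


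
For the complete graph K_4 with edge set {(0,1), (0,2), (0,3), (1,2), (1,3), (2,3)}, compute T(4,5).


T(K_4; x,y) = x^3 + 3x^2 + 4xy + 2x + y^3 + 3y^2 + 2y.
Substituting x=4, y=5:
= 64 + 48 + 80 + 8 + 125 + 75 + 10
= 410.

410


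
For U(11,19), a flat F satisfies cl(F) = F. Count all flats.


Flats of U(11,19): every subset of size < 11 is a flat, plus E itself.
Count = C(19,0) + C(19,1) + C(19,2) + C(19,3) + C(19,4) + C(19,5) + C(19,6) + C(19,7) + C(19,8) + C(19,9) + C(19,10) + 1
     = 1 + 19 + 171 + 969 + 3876 + 11628 + 27132 + 50388 + 75582 + 92378 + 92378 + 1
     = 354523.

354523


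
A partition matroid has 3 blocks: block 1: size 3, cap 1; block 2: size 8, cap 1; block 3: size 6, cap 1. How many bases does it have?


A basis picks exactly ci elements from block i.
Number of bases = product of C(|Si|, ci).
= C(3,1) * C(8,1) * C(6,1)
= 3 * 8 * 6
= 144.

144


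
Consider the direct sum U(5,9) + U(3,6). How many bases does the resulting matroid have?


Bases of a direct sum M1 + M2: |B| = |B(M1)| * |B(M2)|.
|B(U(5,9))| = C(9,5) = 126.
|B(U(3,6))| = C(6,3) = 20.
Total bases = 126 * 20 = 2520.

2520


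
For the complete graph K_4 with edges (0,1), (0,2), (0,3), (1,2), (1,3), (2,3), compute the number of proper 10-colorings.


P(K_4, k) = k(k-1)(k-2)...(k-3).
P(10) = (10) * (9) * (8) * (7) = 5040.

5040


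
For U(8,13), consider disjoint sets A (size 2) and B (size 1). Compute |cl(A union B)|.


|A union B| = 2 + 1 = 3 (disjoint).
In U(8,13), cl(S) = S if |S| < 8, else cl(S) = E.
Since 3 < 8, cl(A union B) = A union B.
|cl(A union B)| = 3.

3


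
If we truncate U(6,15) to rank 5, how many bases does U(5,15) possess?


Truncating U(6,15) to rank 5 gives U(5,15).
Bases of U(5,15) are all 5-element subsets of 15 elements.
Number of bases = (15 choose 5) = 3003.

3003


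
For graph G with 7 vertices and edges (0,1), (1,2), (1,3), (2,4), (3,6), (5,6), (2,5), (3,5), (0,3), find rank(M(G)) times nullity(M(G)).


r(M) = |V| - c = 7 - 1 = 6.
nullity = |E| - r(M) = 9 - 6 = 3.
Product = 6 * 3 = 18.

18


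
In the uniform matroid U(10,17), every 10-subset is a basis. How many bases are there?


Bases of U(10,17) are all 10-element subsets of the 17-element ground set.
Number of bases = C(17,10).
C(17,10) = 19448.

19448


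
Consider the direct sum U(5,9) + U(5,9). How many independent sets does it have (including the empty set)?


For a direct sum, |I(M1+M2)| = |I(M1)| * |I(M2)|.
|I(U(5,9))| = sum C(9,k) for k=0..5 = 382.
|I(U(5,9))| = sum C(9,k) for k=0..5 = 382.
Total = 382 * 382 = 145924.

145924


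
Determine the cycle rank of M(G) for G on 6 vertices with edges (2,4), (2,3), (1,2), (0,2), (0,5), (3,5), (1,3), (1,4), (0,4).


Cycle rank (nullity) = |E| - r(M) = |E| - (|V| - c).
|E| = 9, |V| = 6, c = 1.
Nullity = 9 - (6 - 1) = 9 - 5 = 4.

4


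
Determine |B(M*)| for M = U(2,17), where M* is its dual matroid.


The dual of U(r,n) is U(n-r, n) = U(15,17).
Bases of U(15,17) are all (15)-element subsets.
|B(M*)| = C(17,15) = 136.

136


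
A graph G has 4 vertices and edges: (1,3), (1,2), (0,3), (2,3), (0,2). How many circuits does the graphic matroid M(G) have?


A circuit in a graphic matroid = edge set of a simple cycle.
G has 4 vertices and 5 edges.
Enumerating all minimal edge subsets forming cycles...
Total circuits found: 3.

3


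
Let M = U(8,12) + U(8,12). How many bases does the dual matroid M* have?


(M1+M2)* = M1* + M2*.
M1* = U(4,12), bases: C(12,4) = 495.
M2* = U(4,12), bases: C(12,4) = 495.
|B(M*)| = 495 * 495 = 245025.

245025


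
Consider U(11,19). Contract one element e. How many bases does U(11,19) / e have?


Contracting e from U(11,19) gives U(10,18).
Bases of U(10,18) = C(18,10) = 18! / (10! * 8!) = 43758.

43758


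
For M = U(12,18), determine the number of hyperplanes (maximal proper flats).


Hyperplanes of U(12,18) are flats of rank 11.
In a uniform matroid, these are exactly the (11)-element subsets.
Count = C(18,11) = 18! / (11! * 7!) = 31824.

31824


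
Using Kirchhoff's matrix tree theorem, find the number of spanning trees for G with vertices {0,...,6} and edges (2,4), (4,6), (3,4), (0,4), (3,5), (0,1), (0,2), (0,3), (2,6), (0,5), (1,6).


By Kirchhoff's matrix tree theorem, the number of spanning trees equals
the determinant of any cofactor of the Laplacian matrix L.
G has 7 vertices and 11 edges.
Computing the (6 x 6) cofactor determinant gives 159.

159


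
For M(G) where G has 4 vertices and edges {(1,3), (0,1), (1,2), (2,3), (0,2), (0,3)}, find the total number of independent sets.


An independent set in a graphic matroid is an acyclic edge subset.
G has 4 vertices and 6 edges.
Enumerate all 2^6 = 64 subsets, checking for acyclicity.
Total independent sets = 38.

38


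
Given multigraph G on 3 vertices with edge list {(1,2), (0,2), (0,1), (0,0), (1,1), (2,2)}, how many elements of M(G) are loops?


In a graphic matroid, a loop is a self-loop edge (u,u) with rank 0.
Examining all 6 edges for self-loops...
Self-loops found: (0,0), (1,1), (2,2)
Number of loops = 3.

3


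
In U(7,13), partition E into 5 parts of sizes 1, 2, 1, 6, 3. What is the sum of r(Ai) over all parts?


r(Ai) = min(|Ai|, 7) for each part.
Sum = min(1,7) + min(2,7) + min(1,7) + min(6,7) + min(3,7)
    = 1 + 2 + 1 + 6 + 3
    = 13.

13


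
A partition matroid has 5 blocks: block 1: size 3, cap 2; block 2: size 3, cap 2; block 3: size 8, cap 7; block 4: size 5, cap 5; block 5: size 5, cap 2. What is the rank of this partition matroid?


Rank of a partition matroid = sum of min(|Si|, ci) for each block.
= min(3,2) + min(3,2) + min(8,7) + min(5,5) + min(5,2)
= 2 + 2 + 7 + 5 + 2
= 18.

18


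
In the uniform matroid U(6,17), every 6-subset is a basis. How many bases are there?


Bases of U(6,17) are all 6-element subsets of the 17-element ground set.
Number of bases = C(17,6).
(17 choose 6) = 12376.

12376


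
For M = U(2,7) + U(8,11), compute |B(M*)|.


(M1+M2)* = M1* + M2*.
M1* = U(5,7), bases: C(7,5) = 21.
M2* = U(3,11), bases: C(11,3) = 165.
|B(M*)| = 21 * 165 = 3465.

3465


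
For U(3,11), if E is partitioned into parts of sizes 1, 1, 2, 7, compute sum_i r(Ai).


r(Ai) = min(|Ai|, 3) for each part.
Sum = min(1,3) + min(1,3) + min(2,3) + min(7,3)
    = 1 + 1 + 2 + 3
    = 7.

7


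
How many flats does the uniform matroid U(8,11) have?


Flats of U(8,11): every subset of size < 8 is a flat, plus E itself.
Count = C(11,0) + C(11,1) + C(11,2) + C(11,3) + C(11,4) + C(11,5) + C(11,6) + C(11,7) + 1
     = 1 + 11 + 55 + 165 + 330 + 462 + 462 + 330 + 1
     = 1817.

1817


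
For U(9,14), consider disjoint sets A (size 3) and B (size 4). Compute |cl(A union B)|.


|A union B| = 3 + 4 = 7 (disjoint).
In U(9,14), cl(S) = S if |S| < 9, else cl(S) = E.
Since 7 < 9, cl(A union B) = A union B.
|cl(A union B)| = 7.

7


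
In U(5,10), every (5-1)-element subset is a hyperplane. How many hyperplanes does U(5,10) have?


Hyperplanes of U(5,10) are flats of rank 4.
In a uniform matroid, these are exactly the (4)-element subsets.
Count = (10 choose 4) = 210.

210


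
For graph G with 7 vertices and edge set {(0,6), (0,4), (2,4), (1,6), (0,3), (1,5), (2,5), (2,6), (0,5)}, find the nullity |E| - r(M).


Cycle rank (nullity) = |E| - r(M) = |E| - (|V| - c).
|E| = 9, |V| = 7, c = 1.
Nullity = 9 - (7 - 1) = 9 - 6 = 3.

3


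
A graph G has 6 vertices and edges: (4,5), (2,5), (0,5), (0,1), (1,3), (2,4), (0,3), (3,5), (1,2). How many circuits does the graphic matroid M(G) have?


A circuit in a graphic matroid = edge set of a simple cycle.
G has 6 vertices and 9 edges.
Enumerating all minimal edge subsets forming cycles...
Total circuits found: 12.

12


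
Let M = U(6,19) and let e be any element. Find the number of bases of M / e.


Contracting e from U(6,19) gives U(5,18).
Bases of U(5,18) = C(18,5) = 18! / (5! * 13!) = 8568.

8568


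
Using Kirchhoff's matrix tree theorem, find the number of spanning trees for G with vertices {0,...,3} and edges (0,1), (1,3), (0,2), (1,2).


By Kirchhoff's matrix tree theorem, the number of spanning trees equals
the determinant of any cofactor of the Laplacian matrix L.
G has 4 vertices and 4 edges.
Computing the (3 x 3) cofactor determinant gives 3.

3


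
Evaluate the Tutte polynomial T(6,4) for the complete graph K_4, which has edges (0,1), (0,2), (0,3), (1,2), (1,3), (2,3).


T(K_4; x,y) = x^3 + 3x^2 + 4xy + 2x + y^3 + 3y^2 + 2y.
Substituting x=6, y=4:
= 216 + 108 + 96 + 12 + 64 + 48 + 8
= 552.

552


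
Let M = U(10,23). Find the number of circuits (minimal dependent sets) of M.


In U(10,23), circuits are the (11)-element subsets.
Any set of 11 elements is dependent, and removing any one element gives
an independent set of size 10, so it is a minimal dependent set.
Number of circuits = C(23,11) = 1352078.

1352078


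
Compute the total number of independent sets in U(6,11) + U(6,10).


For a direct sum, |I(M1+M2)| = |I(M1)| * |I(M2)|.
|I(U(6,11))| = sum C(11,k) for k=0..6 = 1486.
|I(U(6,10))| = sum C(10,k) for k=0..6 = 848.
Total = 1486 * 848 = 1260128.

1260128


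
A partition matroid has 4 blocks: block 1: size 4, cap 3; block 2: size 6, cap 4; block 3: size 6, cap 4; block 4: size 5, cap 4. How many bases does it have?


A basis picks exactly ci elements from block i.
Number of bases = product of C(|Si|, ci).
= C(4,3) * C(6,4) * C(6,4) * C(5,4)
= 4 * 15 * 15 * 5
= 4500.

4500


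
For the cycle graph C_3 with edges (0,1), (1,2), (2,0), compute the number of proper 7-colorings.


P(C_3, k) = (k-1)^3 + (-1)^3*(k-1).
P(7) = (6)^3 - 6
= 216 - 6 = 210.

210


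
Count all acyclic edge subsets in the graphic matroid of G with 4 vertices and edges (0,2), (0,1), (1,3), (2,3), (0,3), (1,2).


An independent set in a graphic matroid is an acyclic edge subset.
G has 4 vertices and 6 edges.
Enumerate all 2^6 = 64 subsets, checking for acyclicity.
Total independent sets = 38.

38


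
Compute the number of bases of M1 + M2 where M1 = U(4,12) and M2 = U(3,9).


Bases of a direct sum M1 + M2: |B| = |B(M1)| * |B(M2)|.
|B(U(4,12))| = C(12,4) = 495.
|B(U(3,9))| = C(9,3) = 84.
Total bases = 495 * 84 = 41580.

41580


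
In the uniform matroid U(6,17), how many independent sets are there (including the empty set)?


Independent sets of U(6,17) are all subsets of size <= 6.
Count = (17 choose 0) + (17 choose 1) + (17 choose 2) + (17 choose 3) + (17 choose 4) + (17 choose 5) + (17 choose 6)
     = 1 + 17 + 136 + 680 + 2380 + 6188 + 12376
     = 21778.

21778


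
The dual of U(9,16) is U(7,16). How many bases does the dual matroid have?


The dual of U(r,n) is U(n-r, n) = U(7,16).
Bases of U(7,16) are all (7)-element subsets.
|B(M*)| = C(16,7) = 11440.

11440


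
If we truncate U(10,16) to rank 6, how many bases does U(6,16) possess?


Truncating U(10,16) to rank 6 gives U(6,16).
Bases of U(6,16) are all 6-element subsets of 16 elements.
Number of bases = C(16,6) = 16! / (6! * 10!) = 8008.

8008


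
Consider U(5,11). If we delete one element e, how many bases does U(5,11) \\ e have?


Deleting e from U(5,11) gives U(5,10) since n > r.
Bases of U(5,10) = C(10,5) = 252.

252


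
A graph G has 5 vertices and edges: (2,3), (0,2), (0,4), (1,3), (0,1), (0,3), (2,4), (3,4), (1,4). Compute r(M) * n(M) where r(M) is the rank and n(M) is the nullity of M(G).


r(M) = |V| - c = 5 - 1 = 4.
nullity = |E| - r(M) = 9 - 4 = 5.
Product = 4 * 5 = 20.

20


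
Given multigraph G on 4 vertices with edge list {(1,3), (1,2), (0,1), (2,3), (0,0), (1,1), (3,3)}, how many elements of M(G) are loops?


In a graphic matroid, a loop is a self-loop edge (u,u) with rank 0.
Examining all 7 edges for self-loops...
Self-loops found: (0,0), (1,1), (3,3)
Number of loops = 3.

3


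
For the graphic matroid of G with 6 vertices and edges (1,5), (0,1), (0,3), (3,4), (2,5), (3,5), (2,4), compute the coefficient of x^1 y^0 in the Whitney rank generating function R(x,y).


R(x,y) = sum over A in 2^E of x^(r(E)-r(A)) * y^(|A|-r(A)).
G has 6 vertices, 7 edges. r(E) = 5.
Enumerate all 2^7 = 128 subsets.
Count subsets with r(E)-r(A)=1 and |A|-r(A)=0: 33.

33


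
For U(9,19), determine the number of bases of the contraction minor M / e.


Contracting e from U(9,19) gives U(8,18).
Bases of U(8,18) = C(18,8) = 43758.

43758


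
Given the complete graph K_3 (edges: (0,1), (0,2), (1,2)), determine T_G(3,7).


T(K_3; x,y) = x^2 + x + y.
T(3,7) = 9 + 3 + 7 = 19.

19


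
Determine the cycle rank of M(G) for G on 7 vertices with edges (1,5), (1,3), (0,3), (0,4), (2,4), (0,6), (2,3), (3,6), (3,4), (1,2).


Cycle rank (nullity) = |E| - r(M) = |E| - (|V| - c).
|E| = 10, |V| = 7, c = 1.
Nullity = 10 - (7 - 1) = 10 - 6 = 4.

4


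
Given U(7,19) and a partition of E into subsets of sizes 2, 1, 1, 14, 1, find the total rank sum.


r(Ai) = min(|Ai|, 7) for each part.
Sum = min(2,7) + min(1,7) + min(1,7) + min(14,7) + min(1,7)
    = 2 + 1 + 1 + 7 + 1
    = 12.

12


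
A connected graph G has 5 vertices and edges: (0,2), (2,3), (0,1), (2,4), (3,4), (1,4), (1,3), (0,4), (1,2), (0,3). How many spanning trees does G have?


By Kirchhoff's matrix tree theorem, the number of spanning trees equals
the determinant of any cofactor of the Laplacian matrix L.
G has 5 vertices and 10 edges.
Computing the (4 x 4) cofactor determinant gives 125.

125


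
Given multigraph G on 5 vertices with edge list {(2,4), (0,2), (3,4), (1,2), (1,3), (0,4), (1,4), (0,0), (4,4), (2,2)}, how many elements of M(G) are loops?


In a graphic matroid, a loop is a self-loop edge (u,u) with rank 0.
Examining all 10 edges for self-loops...
Self-loops found: (0,0), (4,4), (2,2)
Number of loops = 3.

3


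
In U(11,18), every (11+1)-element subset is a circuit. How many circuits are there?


In U(11,18), circuits are the (12)-element subsets.
Any set of 12 elements is dependent, and removing any one element gives
an independent set of size 11, so it is a minimal dependent set.
Number of circuits = C(18,12) = 18564.

18564


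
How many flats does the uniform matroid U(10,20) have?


Flats of U(10,20): every subset of size < 10 is a flat, plus E itself.
Count = C(20,0) + C(20,1) + C(20,2) + C(20,3) + C(20,4) + C(20,5) + C(20,6) + C(20,7) + C(20,8) + C(20,9) + 1
     = 1 + 20 + 190 + 1140 + 4845 + 15504 + 38760 + 77520 + 125970 + 167960 + 1
     = 431911.

431911


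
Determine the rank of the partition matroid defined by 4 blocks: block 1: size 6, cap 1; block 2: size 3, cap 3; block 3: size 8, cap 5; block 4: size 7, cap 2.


Rank of a partition matroid = sum of min(|Si|, ci) for each block.
= min(6,1) + min(3,3) + min(8,5) + min(7,2)
= 1 + 3 + 5 + 2
= 11.

11


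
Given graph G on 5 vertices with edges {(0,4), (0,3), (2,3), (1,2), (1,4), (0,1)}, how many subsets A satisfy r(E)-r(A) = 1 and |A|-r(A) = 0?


R(x,y) = sum over A in 2^E of x^(r(E)-r(A)) * y^(|A|-r(A)).
G has 5 vertices, 6 edges. r(E) = 4.
Enumerate all 2^6 = 64 subsets.
Count subsets with r(E)-r(A)=1 and |A|-r(A)=0: 19.

19


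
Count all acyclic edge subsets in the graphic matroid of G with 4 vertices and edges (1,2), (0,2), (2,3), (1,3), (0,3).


An independent set in a graphic matroid is an acyclic edge subset.
G has 4 vertices and 5 edges.
Enumerate all 2^5 = 32 subsets, checking for acyclicity.
Total independent sets = 24.

24


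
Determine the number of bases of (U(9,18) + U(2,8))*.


(M1+M2)* = M1* + M2*.
M1* = U(9,18), bases: C(18,9) = 48620.
M2* = U(6,8), bases: C(8,6) = 28.
|B(M*)| = 48620 * 28 = 1361360.

1361360


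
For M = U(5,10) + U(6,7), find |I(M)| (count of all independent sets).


For a direct sum, |I(M1+M2)| = |I(M1)| * |I(M2)|.
|I(U(5,10))| = sum C(10,k) for k=0..5 = 638.
|I(U(6,7))| = sum C(7,k) for k=0..6 = 127.
Total = 638 * 127 = 81026.

81026


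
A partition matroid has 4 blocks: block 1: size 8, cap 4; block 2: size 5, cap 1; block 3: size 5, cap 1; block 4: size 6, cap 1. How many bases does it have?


A basis picks exactly ci elements from block i.
Number of bases = product of C(|Si|, ci).
= C(8,4) * C(5,1) * C(5,1) * C(6,1)
= 70 * 5 * 5 * 6
= 10500.

10500


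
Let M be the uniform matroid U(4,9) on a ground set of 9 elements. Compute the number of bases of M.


Bases of U(4,9) are all 4-element subsets of the 9-element ground set.
Number of bases = C(9,4).
C(9,4) = 9! / (4! * 5!) = 126.

126


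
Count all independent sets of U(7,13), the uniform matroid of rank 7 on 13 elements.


Independent sets of U(7,13) are all subsets of size <= 7.
Count = (13 choose 0) + (13 choose 1) + (13 choose 2) + (13 choose 3) + (13 choose 4) + (13 choose 5) + (13 choose 6) + (13 choose 7)
     = 1 + 13 + 78 + 286 + 715 + 1287 + 1716 + 1716
     = 5812.

5812


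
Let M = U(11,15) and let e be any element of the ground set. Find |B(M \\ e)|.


Deleting e from U(11,15) gives U(11,14) since n > r.
Bases of U(11,14) = C(14,11) = 364.

364


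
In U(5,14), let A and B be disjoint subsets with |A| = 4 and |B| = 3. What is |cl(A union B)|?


|A union B| = 4 + 3 = 7 (disjoint).
In U(5,14), cl(S) = S if |S| < 5, else cl(S) = E.
Since 7 >= 5, cl(A union B) = E.
|cl(A union B)| = 14.

14


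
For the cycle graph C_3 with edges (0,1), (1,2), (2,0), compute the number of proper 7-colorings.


P(C_3, k) = (k-1)^3 + (-1)^3*(k-1).
P(7) = (6)^3 - 6
= 216 - 6 = 210.

210


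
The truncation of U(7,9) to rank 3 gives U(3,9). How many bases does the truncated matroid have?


Truncating U(7,9) to rank 3 gives U(3,9).
Bases of U(3,9) are all 3-element subsets of 9 elements.
Number of bases = C(9,3) = (9 * 8 * 7) / (1 * 2 * 3) = 84.

84


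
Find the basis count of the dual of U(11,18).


The dual of U(r,n) is U(n-r, n) = U(7,18).
Bases of U(7,18) are all (7)-element subsets.
|B(M*)| = C(18,7) = 18! / (7! * 11!) = 31824.

31824


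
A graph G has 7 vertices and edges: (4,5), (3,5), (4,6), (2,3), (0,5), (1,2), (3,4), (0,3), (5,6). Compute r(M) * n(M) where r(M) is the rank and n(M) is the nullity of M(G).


r(M) = |V| - c = 7 - 1 = 6.
nullity = |E| - r(M) = 9 - 6 = 3.
Product = 6 * 3 = 18.

18


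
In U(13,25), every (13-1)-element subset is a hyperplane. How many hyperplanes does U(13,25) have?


Hyperplanes of U(13,25) are flats of rank 12.
In a uniform matroid, these are exactly the (12)-element subsets.
Count = C(25,12) = 5200300.

5200300


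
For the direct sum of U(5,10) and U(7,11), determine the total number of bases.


Bases of a direct sum M1 + M2: |B| = |B(M1)| * |B(M2)|.
|B(U(5,10))| = C(10,5) = 252.
|B(U(7,11))| = C(11,7) = 330.
Total bases = 252 * 330 = 83160.

83160


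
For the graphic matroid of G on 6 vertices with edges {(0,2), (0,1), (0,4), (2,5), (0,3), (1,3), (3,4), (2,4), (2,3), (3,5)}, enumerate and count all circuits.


A circuit in a graphic matroid = edge set of a simple cycle.
G has 6 vertices and 10 edges.
Enumerating all minimal edge subsets forming cycles...
Total circuits found: 19.

19


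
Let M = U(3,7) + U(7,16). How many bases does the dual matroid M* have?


(M1+M2)* = M1* + M2*.
M1* = U(4,7), bases: C(7,4) = 35.
M2* = U(9,16), bases: C(16,9) = 11440.
|B(M*)| = 35 * 11440 = 400400.

400400


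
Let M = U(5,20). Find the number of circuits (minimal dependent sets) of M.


In U(5,20), circuits are the (6)-element subsets.
Any set of 6 elements is dependent, and removing any one element gives
an independent set of size 5, so it is a minimal dependent set.
Number of circuits = C(20,6) = 20! / (6! * 14!) = 38760.

38760


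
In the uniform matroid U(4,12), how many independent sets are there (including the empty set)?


Independent sets of U(4,12) are all subsets of size <= 4.
Count = (12 choose 0) + (12 choose 1) + (12 choose 2) + (12 choose 3) + (12 choose 4)
     = 1 + 12 + 66 + 220 + 495
     = 794.

794


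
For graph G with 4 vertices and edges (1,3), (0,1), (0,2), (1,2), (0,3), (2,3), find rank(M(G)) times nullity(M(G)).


r(M) = |V| - c = 4 - 1 = 3.
nullity = |E| - r(M) = 6 - 3 = 3.
Product = 3 * 3 = 9.

9


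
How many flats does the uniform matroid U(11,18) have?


Flats of U(11,18): every subset of size < 11 is a flat, plus E itself.
Count = (18 choose 0) + (18 choose 1) + (18 choose 2) + (18 choose 3) + (18 choose 4) + (18 choose 5) + (18 choose 6) + (18 choose 7) + (18 choose 8) + (18 choose 9) + (18 choose 10) + 1
     = 1 + 18 + 153 + 816 + 3060 + 8568 + 18564 + 31824 + 43758 + 48620 + 43758 + 1
     = 199141.

199141


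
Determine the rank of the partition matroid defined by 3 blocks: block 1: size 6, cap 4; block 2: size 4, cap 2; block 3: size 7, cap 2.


Rank of a partition matroid = sum of min(|Si|, ci) for each block.
= min(6,4) + min(4,2) + min(7,2)
= 4 + 2 + 2
= 8.

8


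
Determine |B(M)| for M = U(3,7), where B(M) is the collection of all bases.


Bases of U(3,7) are all 3-element subsets of the 7-element ground set.
Number of bases = C(7,3).
C(7,3) = 7! / (3! * 4!) = 35.

35


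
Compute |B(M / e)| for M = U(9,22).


Contracting e from U(9,22) gives U(8,21).
Bases of U(8,21) = (21 choose 8) = 203490.

203490


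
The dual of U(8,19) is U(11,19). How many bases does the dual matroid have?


The dual of U(r,n) is U(n-r, n) = U(11,19).
Bases of U(11,19) are all (11)-element subsets.
|B(M*)| = C(19,11) = 75582.

75582


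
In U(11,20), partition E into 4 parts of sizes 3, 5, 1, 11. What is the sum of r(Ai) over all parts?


r(Ai) = min(|Ai|, 11) for each part.
Sum = min(3,11) + min(5,11) + min(1,11) + min(11,11)
    = 3 + 5 + 1 + 11
    = 20.

20


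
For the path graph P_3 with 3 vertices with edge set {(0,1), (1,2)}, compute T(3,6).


A path on 3 vertices is a tree with 2 edges.
T(x,y) = x^(2) for any tree.
T(3,6) = 3^2 = 9.

9


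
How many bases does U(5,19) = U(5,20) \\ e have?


Deleting e from U(5,20) gives U(5,19) since n > r.
Bases of U(5,19) = C(19,5) = 11628.

11628


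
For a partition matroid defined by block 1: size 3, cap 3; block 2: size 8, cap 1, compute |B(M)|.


A basis picks exactly ci elements from block i.
Number of bases = product of C(|Si|, ci).
= C(3,3) * C(8,1)
= 1 * 8
= 8.

8


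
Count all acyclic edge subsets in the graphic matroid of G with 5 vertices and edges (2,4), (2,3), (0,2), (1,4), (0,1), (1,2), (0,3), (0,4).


An independent set in a graphic matroid is an acyclic edge subset.
G has 5 vertices and 8 edges.
Enumerate all 2^8 = 256 subsets, checking for acyclicity.
Total independent sets = 128.

128


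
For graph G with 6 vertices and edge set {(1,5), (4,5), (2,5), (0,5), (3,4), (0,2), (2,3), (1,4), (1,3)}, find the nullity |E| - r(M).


Cycle rank (nullity) = |E| - r(M) = |E| - (|V| - c).
|E| = 9, |V| = 6, c = 1.
Nullity = 9 - (6 - 1) = 9 - 5 = 4.

4


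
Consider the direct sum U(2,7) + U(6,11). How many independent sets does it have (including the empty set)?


For a direct sum, |I(M1+M2)| = |I(M1)| * |I(M2)|.
|I(U(2,7))| = sum C(7,k) for k=0..2 = 29.
|I(U(6,11))| = sum C(11,k) for k=0..6 = 1486.
Total = 29 * 1486 = 43094.

43094


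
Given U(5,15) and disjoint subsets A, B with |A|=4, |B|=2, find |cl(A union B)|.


|A union B| = 4 + 2 = 6 (disjoint).
In U(5,15), cl(S) = S if |S| < 5, else cl(S) = E.
Since 6 >= 5, cl(A union B) = E.
|cl(A union B)| = 15.

15
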